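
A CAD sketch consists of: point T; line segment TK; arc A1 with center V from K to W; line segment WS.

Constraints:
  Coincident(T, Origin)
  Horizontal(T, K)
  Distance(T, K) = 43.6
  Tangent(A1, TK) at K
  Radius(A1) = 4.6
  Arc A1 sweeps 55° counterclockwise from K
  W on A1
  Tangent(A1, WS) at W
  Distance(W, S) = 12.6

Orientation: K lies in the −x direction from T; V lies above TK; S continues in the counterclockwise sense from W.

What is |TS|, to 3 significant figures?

34.8

On A1, K sits at bearing -90° from V; a 55° counterclockwise sweep puts W at bearing -35°, so W = V + 4.6·(cos -35°, sin -35°) = (-39.8, 1.96). The tangent condition forces VW to be normal to WS, so WS runs along (−sin -35°, cos -35°); with |WS| = 12.6, S = (-32.6, 12.3). Then |TS| = |S − T| = 34.8.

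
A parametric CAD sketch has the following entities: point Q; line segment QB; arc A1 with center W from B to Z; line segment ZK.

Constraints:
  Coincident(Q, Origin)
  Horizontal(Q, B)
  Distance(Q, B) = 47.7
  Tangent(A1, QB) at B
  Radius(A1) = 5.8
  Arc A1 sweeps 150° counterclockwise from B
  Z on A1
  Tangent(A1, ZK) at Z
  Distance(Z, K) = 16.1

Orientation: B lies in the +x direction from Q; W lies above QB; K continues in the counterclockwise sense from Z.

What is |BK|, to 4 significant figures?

21.87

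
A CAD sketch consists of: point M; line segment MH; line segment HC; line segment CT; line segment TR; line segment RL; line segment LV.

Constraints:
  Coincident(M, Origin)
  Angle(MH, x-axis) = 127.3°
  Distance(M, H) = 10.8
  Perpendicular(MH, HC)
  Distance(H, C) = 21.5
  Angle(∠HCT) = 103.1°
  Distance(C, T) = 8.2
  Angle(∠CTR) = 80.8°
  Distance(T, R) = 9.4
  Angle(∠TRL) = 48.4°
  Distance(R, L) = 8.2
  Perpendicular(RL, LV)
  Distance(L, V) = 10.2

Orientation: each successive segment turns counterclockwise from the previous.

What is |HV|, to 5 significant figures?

28.332

M is at the origin; MH runs at 127.3° with length 10.8, so H = (-6.5447, 8.5911). MH ⟂ HC, so HC runs at -142.70°; with |HC| = 21.5, C = (-23.647, -4.4376). ∠HCT = 103.1° gives CT at -65.800° from the x-axis; with |CT| = 8.2, T = (-20.286, -11.917). ∠CTR = 80.8° gives TR at 33.400° from the x-axis; with |TR| = 9.4, R = (-12.438, -6.7425). ∠TRL = 48.4° gives RL at 165.00° from the x-axis; with |RL| = 8.2, L = (-20.359, -4.6202). The perpendicularity gives LV at right angles to RL, so LV runs at -105.00°; with |LV| = 10.2, V = (-22.999, -14.473). Then |HV| = |V − H| = 28.332.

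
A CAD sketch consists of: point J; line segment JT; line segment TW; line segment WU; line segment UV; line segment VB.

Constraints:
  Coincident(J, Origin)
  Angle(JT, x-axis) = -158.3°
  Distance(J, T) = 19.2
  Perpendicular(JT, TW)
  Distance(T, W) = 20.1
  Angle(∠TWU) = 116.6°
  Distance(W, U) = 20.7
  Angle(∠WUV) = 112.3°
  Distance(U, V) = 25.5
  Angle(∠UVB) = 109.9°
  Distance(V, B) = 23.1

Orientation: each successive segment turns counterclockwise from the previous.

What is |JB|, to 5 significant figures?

13.536

∠WUV = 112.3° gives UV at 62.800° from the x-axis; with |UV| = 25.5, V = (21.873, -4.8627). ∠UVB = 109.9° gives VB at 132.90° from the x-axis; with |VB| = 23.1, B = (6.1483, 12.059). Then |JB| = |B − J| = 13.536.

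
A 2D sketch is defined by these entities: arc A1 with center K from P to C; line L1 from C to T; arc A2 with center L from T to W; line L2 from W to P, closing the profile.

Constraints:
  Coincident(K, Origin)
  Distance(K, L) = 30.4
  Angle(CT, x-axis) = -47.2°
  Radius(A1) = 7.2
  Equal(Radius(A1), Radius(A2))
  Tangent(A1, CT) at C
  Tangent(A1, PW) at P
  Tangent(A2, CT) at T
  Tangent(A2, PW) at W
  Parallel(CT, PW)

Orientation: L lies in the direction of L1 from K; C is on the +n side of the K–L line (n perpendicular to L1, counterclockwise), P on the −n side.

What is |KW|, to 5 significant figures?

31.241

The slot axis is L1's direction at -47.2°, so u = (cos -47.2°, sin -47.2°) = (0.67944, -0.73373) and n = (−sin -47.2°, cos -47.2°) = (0.73373, 0.67944). K is at the origin and L lies 30.4 along u from K, so L = 30.4·u = (20.655, -22.305). Tangency of A1 to both parallel lines with radius 7.2 puts C and P at K ± 7.2·n: C = (5.2829, 4.8920), P = (-5.2829, -4.8920). Equal radii place T and W the same way about L: T = L + 7.2·n = (25.938, -17.413), W = L − 7.2·n = (15.372, -27.197). Then |KW| = |W − K| = 31.241.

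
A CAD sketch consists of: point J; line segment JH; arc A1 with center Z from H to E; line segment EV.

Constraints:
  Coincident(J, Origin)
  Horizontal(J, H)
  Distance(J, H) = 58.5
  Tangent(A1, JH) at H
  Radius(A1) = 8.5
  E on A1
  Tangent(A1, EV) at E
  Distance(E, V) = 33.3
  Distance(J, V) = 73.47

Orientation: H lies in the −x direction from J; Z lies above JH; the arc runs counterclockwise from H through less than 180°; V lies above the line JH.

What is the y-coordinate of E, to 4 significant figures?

10.88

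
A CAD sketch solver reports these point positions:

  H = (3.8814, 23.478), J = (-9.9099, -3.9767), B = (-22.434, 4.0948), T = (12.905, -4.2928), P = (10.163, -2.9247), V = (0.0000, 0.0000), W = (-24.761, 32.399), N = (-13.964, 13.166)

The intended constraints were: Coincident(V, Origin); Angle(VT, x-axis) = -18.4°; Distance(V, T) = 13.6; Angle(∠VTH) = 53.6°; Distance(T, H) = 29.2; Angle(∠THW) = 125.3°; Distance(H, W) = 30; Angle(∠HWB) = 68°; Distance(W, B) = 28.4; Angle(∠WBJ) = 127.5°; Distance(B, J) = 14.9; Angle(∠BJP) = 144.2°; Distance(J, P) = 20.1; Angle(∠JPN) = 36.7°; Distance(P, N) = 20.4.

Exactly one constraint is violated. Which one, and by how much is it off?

Distance(P, N) = 20.4 — off by 8.60.

V = (0.00, 0.00) ✓; VT at -18.40° ✓; |VT| = 13.60 ✓; ∠VTH = 53.60° ✓; |TH| = 29.20 ✓; ∠THW = 125.3° ✓; |HW| = 30.00 ✓; ∠HWB = 68.00° ✓; |WB| = 28.40 ✓; ∠WBJ = 127.5° ✓; |BJ| = 14.90 ✓; ∠BJP = 144.2° ✓; |JP| = 20.10 ✓; ∠JPN = 36.70° ✓; |PN| = 29.00 ✗.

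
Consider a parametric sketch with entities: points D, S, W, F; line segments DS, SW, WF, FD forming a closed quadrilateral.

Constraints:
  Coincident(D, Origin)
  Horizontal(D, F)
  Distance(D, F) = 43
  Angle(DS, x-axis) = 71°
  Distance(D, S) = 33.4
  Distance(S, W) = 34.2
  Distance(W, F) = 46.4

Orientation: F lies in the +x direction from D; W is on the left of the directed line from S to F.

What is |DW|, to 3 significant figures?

62.4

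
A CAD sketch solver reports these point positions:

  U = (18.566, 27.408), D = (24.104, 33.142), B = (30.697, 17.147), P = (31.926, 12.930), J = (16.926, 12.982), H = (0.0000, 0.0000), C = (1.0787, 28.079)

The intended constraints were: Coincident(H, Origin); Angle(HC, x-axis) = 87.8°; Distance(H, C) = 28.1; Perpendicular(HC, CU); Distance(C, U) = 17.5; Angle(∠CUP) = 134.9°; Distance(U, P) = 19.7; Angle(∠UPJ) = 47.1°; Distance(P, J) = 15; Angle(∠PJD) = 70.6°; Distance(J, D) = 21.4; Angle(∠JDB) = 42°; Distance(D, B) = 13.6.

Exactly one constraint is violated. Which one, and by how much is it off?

Distance(D, B) = 13.6 — off by 3.70.

H = (0.00, 0.00) ✓; HC at 87.80° ✓; |HC| = 28.10 ✓; ∠(HC, CU) = 90.00° ✓; |CU| = 17.50 ✓; ∠CUP = 134.9° ✓; |UP| = 19.70 ✓; ∠UPJ = 47.10° ✓; |PJ| = 15.00 ✓; ∠PJD = 70.60° ✓; |JD| = 21.40 ✓; ∠JDB = 42.00° ✓; |DB| = 17.30 ✗.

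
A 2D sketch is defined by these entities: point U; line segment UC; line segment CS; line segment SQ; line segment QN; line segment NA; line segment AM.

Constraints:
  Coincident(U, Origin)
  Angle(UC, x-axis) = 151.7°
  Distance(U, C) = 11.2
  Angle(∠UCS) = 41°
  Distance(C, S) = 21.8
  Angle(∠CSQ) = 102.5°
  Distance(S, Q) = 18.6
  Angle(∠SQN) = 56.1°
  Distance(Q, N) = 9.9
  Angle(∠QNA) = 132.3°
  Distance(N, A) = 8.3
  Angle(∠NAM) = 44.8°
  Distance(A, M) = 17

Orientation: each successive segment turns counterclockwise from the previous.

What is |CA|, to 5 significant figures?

15.245

U is at the origin; UC runs at 151.7° with length 11.2, so C = (-9.8613, 5.3098). ∠UCS = 41.0° gives CS at -69.300° from the x-axis; with |CS| = 21.8, S = (-2.1556, -15.083). ∠CSQ = 102.5° gives SQ at 8.2000° from the x-axis; with |SQ| = 18.6, Q = (16.254, -12.430). ∠SQN = 56.1° gives QN at 132.10° from the x-axis; with |QN| = 9.9, N = (9.6170, -5.0844). ∠QNA = 132.3° gives NA at 179.80° from the x-axis; with |NA| = 8.3, A = (1.3171, -5.0555). Then |CA| = |A − C| = 15.245.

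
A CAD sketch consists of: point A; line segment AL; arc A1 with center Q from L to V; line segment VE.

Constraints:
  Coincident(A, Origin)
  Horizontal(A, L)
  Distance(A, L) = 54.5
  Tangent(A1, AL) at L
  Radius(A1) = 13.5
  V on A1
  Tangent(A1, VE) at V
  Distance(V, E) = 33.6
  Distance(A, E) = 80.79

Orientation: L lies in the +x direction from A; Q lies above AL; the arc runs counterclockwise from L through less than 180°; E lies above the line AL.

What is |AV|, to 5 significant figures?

69.525

A is at the origin; AL is horizontal with |AL| = 54.5 and L on the +x side, so L = (54.500, 0.0000). Tangency of A1 to AL means the radius QL is perpendicular to AL, so Q = L + (0, 13.5) = (54.500, 13.500). Since QV ⟂ VE (tangency), |QE| = √(13.5² + 33.6²) = 36.211 regardless of where V sits on A1. So E lies on both circle(A, 80.79) and circle(Q, 36.211); the above-AL intersection is E = (64.833, 48.205). V is the foot of the tangent from E: V = (67.942, 14.749).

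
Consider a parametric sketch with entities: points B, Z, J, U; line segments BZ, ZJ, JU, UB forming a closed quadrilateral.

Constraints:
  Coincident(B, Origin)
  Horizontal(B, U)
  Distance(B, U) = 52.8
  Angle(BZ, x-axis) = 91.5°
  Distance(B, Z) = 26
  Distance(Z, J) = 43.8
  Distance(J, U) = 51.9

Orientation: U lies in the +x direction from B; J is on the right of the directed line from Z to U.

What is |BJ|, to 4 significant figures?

18.00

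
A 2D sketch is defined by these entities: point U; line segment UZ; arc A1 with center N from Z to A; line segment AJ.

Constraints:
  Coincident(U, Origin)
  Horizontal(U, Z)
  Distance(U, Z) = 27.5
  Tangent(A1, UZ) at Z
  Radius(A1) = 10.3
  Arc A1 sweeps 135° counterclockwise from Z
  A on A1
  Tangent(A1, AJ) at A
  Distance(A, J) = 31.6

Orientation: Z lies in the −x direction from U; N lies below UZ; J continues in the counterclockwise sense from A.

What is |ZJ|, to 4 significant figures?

42.67

U is at the origin; U and Z share the same y with |UZ| = 27.5 and Z on the −x side, so Z = (-27.50, 0.000). A1 meets UZ tangentially, so NZ is at right angles to UZ, so N = Z + (0, -10.3) = (-27.50, -10.30). On A1, Z sits at bearing 90° from N; a 135° counterclockwise sweep puts A at bearing 225°, so A = N + 10.3·(cos 225°, sin 225°) = (-34.78, -17.58). Tangency of A1 to AJ means the radius NA is perpendicular to AJ, so AJ runs along (−sin 225°, cos 225°); with |AJ| = 31.6, J = (-12.44, -39.93). Then |ZJ| = |J − Z| = 42.67.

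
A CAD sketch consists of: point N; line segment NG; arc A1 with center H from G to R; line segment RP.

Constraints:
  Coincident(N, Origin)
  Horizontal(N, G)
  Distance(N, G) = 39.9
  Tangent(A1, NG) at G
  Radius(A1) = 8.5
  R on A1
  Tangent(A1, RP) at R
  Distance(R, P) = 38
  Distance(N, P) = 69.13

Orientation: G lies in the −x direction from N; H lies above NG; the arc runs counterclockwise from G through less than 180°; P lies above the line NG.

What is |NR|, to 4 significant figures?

35.04

N is at the origin; N and G share the same y with |NG| = 39.9 and G on the −x side, so G = (-39.90, 0.000). Tangency of A1 to NG means the radius HG is perpendicular to NG, so H = G + (0, 8.5) = (-39.90, 8.500). Since HR ⟂ RP (tangency), |HP| = √(8.5² + 38.0²) = 38.94 regardless of where R sits on A1. So P lies on both circle(N, 69.13) and circle(H, 38.94); the above-NG intersection is P = (-52.05, 45.50). R is the foot of the tangent from P: R = (-32.60, 12.85).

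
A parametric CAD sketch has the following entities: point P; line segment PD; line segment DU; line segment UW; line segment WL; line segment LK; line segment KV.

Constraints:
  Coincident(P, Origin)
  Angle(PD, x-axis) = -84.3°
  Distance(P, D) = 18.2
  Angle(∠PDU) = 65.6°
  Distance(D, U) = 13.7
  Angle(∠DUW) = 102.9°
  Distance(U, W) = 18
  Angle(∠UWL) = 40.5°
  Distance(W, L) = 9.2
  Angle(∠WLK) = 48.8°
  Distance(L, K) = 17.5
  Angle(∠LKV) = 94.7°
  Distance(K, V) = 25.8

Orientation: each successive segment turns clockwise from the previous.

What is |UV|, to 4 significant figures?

39.28

P is at the origin; PD runs at -84.3° with length 18.2, so D = (1.808, -18.11). ∠PDU = 65.6° gives DU at 161.3° from the x-axis; with |DU| = 13.7, U = (-11.17, -13.72). ∠DUW = 102.9° gives UW at 84.20° from the x-axis; with |UW| = 18.0, W = (-9.350, 4.190). ∠UWL = 40.5° gives WL at -55.30° from the x-axis; with |WL| = 9.2, L = (-4.113, -3.373). ∠WLK = 48.8° gives LK at 173.5° from the x-axis; with |LK| = 17.5, K = (-21.50, -1.392). ∠LKV = 94.7° gives KV at 88.20° from the x-axis; with |KV| = 25.8, V = (-20.69, 24.39). Then |UV| = |V − U| = 39.28.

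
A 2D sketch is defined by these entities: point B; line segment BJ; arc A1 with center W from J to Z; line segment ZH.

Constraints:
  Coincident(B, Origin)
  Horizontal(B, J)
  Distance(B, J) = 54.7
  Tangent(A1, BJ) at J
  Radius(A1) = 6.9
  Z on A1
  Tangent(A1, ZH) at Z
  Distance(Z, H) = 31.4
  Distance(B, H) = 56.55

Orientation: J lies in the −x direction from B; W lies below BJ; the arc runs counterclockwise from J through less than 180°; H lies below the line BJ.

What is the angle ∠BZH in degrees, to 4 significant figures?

66.20°

Checks: B.y = 0.00, J.y = 0.00 ✓; |WZ| = 6.900 ✓; ∠(WZ, ZH) = 90.00° ✓; |ZH| = 31.40 ✓; |BH| = 56.55 ✓.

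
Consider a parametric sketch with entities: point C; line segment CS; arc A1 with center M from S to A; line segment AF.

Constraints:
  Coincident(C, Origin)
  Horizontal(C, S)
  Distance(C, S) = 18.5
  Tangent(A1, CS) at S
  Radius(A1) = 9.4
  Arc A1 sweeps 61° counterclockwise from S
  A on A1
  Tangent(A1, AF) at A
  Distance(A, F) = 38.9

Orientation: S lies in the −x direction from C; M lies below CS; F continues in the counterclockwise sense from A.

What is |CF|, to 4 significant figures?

59.90

C is at the origin; CS is horizontal with |CS| = 18.5 and S on the −x side, so S = (-18.50, 0.000). The tangent condition forces MS to be normal to CS, so M = S + (0, -9.4) = (-18.50, -9.400). On A1, S sits at bearing 90° from M; a 61° counterclockwise sweep puts A at bearing 151°, so A = M + 9.4·(cos 151°, sin 151°) = (-26.72, -4.843). A1 meets AF tangentially, so MA is at right angles to AF, so AF runs along (−sin 151°, cos 151°); with |AF| = 38.9, F = (-45.58, -38.87). Then |CF| = |F − C| = 59.90.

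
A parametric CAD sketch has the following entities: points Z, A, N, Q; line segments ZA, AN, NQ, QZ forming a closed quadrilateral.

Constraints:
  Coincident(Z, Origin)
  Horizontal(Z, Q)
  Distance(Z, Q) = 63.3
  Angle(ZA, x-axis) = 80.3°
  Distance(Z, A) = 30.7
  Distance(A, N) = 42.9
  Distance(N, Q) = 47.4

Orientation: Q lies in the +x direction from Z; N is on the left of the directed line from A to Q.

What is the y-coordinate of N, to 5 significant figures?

44.050

Checks: |AN| = 42.90 ✓; |NQ| = 47.40 ✓.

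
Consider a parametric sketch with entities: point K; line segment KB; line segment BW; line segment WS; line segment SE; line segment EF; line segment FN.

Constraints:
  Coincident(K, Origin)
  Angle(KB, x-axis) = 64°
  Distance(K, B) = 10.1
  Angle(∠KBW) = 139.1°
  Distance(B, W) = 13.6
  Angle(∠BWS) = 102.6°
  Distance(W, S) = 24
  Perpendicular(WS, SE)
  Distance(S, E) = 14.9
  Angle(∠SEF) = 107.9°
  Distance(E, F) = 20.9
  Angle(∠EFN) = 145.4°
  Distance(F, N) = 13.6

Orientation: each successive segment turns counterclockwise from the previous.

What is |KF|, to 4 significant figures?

2.440

K is at the origin; KB runs at 64.0° with length 10.1, so B = (4.428, 9.078). ∠KBW = 139.1° gives BW at 104.9° from the x-axis; with |BW| = 13.6, W = (0.9305, 22.22). ∠BWS = 102.6° gives WS at -177.7° from the x-axis; with |WS| = 24.0, S = (-23.05, 21.26). WS is perpendicular to SE, so SE runs at -87.70°; with |SE| = 14.9, E = (-22.45, 6.369). ∠SEF = 107.9° gives EF at -15.60° from the x-axis; with |EF| = 20.9, F = (-2.322, 0.7490). Then |KF| = |F − K| = 2.440.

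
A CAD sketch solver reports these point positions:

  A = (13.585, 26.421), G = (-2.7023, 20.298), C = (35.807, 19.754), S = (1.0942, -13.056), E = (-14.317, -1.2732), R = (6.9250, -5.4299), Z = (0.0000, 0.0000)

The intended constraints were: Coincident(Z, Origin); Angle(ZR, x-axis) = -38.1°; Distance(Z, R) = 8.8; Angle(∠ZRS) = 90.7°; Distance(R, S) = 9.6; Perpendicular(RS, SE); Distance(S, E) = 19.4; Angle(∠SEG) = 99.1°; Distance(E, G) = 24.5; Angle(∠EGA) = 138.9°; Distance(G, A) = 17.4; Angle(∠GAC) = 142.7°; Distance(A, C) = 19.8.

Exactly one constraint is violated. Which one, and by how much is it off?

Distance(A, C) = 19.8 — off by 3.40.

Z = (0.00, 0.00) ✓; ZR at -38.10° ✓; |ZR| = 8.800 ✓; ∠ZRS = 90.70° ✓; |RS| = 9.600 ✓; ∠(RS, SE) = 90.00° ✓; |SE| = 19.40 ✓; ∠SEG = 99.10° ✓; |EG| = 24.50 ✓; ∠EGA = 138.9° ✓; |GA| = 17.40 ✓; ∠GAC = 142.7° ✓; |AC| = 23.20 ✗.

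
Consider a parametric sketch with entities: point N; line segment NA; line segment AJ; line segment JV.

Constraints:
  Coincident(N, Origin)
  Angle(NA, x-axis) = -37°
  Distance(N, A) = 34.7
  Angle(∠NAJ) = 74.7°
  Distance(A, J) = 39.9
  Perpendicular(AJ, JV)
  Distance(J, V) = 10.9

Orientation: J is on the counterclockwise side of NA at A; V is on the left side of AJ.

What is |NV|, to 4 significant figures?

38.14

N is at the origin; NA runs at -37.0° with length 34.7, so A = 34.7·(cos -37.0°, sin -37.0°) = (27.71, -20.88). ∠NAJ = 74.7°, so AJ runs at -37.0° + (180° − 74.7°) = 68.30° from the x-axis; with |AJ| = 39.9, J = A + 39.9·(cos 68.30°, sin 68.30°) = (42.47, 16.19). AJ ⟂ JV; with |JV| = 10.9 on the left of AJ, V = J + 10.9·(-0.9291, 0.3697) = (32.34, 20.22). Then |NV| = |V − N| = 38.14.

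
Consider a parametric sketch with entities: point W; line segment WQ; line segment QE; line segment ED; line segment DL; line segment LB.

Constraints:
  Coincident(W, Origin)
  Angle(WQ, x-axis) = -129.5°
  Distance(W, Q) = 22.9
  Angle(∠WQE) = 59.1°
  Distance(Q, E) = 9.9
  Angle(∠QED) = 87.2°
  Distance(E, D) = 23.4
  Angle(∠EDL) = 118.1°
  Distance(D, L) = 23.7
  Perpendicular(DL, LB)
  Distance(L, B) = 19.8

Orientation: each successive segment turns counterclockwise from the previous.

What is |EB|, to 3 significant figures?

34.7

W is at the origin; WQ runs at -129.5° with length 22.9, so Q = (-14.6, -17.7). ∠WQE = 59.1° gives QE at -8.60° from the x-axis; with |QE| = 9.9, E = (-4.78, -19.2). ∠QED = 87.2° gives ED at 84.2° from the x-axis; with |ED| = 23.4, D = (-2.41, 4.13). ∠EDL = 118.1° gives DL at 146° from the x-axis; with |DL| = 23.7, L = (-22.1, 17.3). DL is perpendicular to LB, so LB runs at -124°; with |LB| = 19.8, B = (-33.1, 0.914). Then |EB| = |B − E| = 34.7.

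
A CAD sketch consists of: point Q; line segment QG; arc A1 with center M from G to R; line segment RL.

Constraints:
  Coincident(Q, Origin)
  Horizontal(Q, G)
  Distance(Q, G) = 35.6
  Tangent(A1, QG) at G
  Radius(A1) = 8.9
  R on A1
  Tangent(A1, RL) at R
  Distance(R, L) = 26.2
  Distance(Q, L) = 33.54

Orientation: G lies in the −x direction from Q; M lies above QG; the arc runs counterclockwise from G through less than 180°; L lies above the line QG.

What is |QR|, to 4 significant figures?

27.99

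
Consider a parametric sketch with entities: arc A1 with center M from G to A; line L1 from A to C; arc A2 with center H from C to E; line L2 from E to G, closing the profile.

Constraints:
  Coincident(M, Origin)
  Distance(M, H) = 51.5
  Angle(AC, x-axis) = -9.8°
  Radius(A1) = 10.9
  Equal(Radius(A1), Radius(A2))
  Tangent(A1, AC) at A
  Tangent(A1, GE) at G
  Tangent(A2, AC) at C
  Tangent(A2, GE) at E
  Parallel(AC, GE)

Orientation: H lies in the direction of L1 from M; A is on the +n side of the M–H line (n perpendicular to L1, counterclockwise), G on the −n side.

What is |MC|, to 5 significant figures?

52.641

Tangency of A1 to both parallel lines with radius 10.9 puts A and G at M ± 10.9·n: A = (1.8553, 10.741), G = (-1.8553, -10.741). Equal radii place C and E the same way about H: C = H + 10.9·n = (52.604, 1.9752), E = H − 10.9·n = (48.893, -19.507). Then |MC| = |C − M| = 52.641.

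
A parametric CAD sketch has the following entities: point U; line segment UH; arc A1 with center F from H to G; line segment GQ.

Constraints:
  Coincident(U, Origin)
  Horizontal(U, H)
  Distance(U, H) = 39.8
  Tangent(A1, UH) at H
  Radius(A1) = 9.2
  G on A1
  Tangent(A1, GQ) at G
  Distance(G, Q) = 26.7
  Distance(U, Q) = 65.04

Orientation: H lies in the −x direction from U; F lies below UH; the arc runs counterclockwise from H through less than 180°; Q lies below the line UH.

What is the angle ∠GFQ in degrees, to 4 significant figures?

70.99°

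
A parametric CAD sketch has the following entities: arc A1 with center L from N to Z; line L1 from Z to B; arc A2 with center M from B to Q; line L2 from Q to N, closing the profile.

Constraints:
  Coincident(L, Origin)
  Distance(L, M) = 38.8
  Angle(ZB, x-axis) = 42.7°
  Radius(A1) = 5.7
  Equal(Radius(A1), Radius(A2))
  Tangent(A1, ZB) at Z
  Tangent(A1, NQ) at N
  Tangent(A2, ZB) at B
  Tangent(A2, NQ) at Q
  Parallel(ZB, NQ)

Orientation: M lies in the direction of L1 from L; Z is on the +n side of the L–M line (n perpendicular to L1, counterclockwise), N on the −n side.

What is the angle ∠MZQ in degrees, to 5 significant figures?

8.0162°

The slot axis is L1's direction at 42.7°, so u = (cos 42.7°, sin 42.7°) = (0.73491, 0.67816) and n = (−sin 42.7°, cos 42.7°) = (-0.67816, 0.73491). L is at the origin and M lies 38.8 along u from L, so M = 38.8·u = (28.515, 26.313). Tangency of A1 to both parallel lines with radius 5.7 puts Z and N at L ± 5.7·n: Z = (-3.8655, 4.1890), N = (3.8655, -4.1890). Equal radii place B and Q the same way about M: B = M + 5.7·n = (24.649, 30.502), Q = M − 5.7·n = (32.380, 22.124). Then cos ∠MZQ = ZM·ZQ / (|ZM||ZQ|), giving 8.0162°.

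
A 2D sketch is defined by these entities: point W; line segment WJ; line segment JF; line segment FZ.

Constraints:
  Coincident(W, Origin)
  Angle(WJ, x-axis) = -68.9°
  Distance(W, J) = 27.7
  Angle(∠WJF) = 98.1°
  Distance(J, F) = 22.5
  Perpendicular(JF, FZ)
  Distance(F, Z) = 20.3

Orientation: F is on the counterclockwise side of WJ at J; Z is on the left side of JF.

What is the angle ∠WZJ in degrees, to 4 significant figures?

57.16°

W is at the origin; WJ runs at -68.9° with length 27.7, so J = 27.7·(cos -68.9°, sin -68.9°) = (9.972, -25.84). ∠WJF = 98.1°, so JF runs at -68.9° + (180° − 98.1°) = 13.00° from the x-axis; with |JF| = 22.5, F = J + 22.5·(cos 13.00°, sin 13.00°) = (31.90, -20.78). JF is perpendicular to FZ; with |FZ| = 20.3 on the left of JF, Z = F + 20.3·(-0.2250, 0.9744) = (27.33, -1.002). Then cos ∠WZJ = ZW·ZJ / (|ZW||ZJ|), giving 57.16°.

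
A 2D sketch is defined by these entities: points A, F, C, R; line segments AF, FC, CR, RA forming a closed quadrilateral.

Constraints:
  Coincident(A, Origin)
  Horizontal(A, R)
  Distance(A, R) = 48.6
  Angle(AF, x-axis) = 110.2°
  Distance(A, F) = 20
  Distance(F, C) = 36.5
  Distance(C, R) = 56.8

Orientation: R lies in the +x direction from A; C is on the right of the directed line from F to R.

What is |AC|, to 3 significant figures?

18.5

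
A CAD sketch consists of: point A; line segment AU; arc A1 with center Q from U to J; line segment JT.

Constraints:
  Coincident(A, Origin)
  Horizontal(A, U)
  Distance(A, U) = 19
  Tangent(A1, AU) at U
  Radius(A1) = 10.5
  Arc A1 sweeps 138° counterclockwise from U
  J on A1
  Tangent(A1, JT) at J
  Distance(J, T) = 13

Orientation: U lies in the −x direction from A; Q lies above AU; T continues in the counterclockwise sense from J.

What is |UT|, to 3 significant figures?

27.1

On A1, U sits at bearing -90° from Q; a 138° counterclockwise sweep puts J at bearing 48°, so J = Q + 10.5·(cos 48°, sin 48°) = (-12.0, 18.3). The tangent condition forces QJ to be normal to JT, so JT runs along (−sin 48°, cos 48°); with |JT| = 13.0, T = (-21.6, 27.0). Then |UT| = |T − U| = 27.1.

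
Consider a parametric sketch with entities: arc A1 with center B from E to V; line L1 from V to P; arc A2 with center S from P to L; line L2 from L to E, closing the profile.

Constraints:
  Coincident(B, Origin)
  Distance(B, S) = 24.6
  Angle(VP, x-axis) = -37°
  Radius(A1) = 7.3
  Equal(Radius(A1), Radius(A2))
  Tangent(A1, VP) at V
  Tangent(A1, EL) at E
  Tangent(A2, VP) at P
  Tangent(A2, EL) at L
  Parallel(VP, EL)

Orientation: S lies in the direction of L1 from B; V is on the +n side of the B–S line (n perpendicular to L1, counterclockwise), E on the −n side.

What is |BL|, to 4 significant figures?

25.66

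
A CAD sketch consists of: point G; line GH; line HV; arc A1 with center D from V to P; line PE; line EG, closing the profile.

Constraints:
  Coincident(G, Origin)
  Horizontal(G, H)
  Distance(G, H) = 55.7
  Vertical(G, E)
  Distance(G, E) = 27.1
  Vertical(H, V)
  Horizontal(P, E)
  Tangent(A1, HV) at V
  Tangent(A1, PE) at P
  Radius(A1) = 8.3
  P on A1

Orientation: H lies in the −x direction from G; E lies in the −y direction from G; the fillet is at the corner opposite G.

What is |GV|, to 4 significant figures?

58.79

G is at the origin; G and H share the same y with |GH| = 55.7 and H on the −x side, so H = (-55.70, 0.000). G and E share the same x with |GE| = 27.1 and E on the −y side, so E = (0.000, -27.10). The virtual corner opposite G is at (-55.70, -27.10). Since A1 is tangent to HV there, DV ⟂ HV and A1 meets PE tangentially, so DP is at right angles to PE, with radius 8.3, so the center D sits 8.3 in from both sides at D = (-47.40, -18.80). That places the tangent points at V = (-55.70, -18.80) on HV and P = (-47.40, -27.10) on PE. Then |GV| = |V − G| = 58.79.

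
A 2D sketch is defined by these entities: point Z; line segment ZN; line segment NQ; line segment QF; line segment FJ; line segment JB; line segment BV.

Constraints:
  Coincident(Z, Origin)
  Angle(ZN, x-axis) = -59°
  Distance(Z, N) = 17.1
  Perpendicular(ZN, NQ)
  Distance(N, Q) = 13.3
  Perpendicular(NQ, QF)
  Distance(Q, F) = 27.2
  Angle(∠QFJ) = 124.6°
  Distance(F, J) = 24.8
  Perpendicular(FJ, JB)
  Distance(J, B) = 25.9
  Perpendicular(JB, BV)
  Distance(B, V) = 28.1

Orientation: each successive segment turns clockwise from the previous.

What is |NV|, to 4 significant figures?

4.215

Z is at the origin; ZN runs at -59.0° with length 17.1, so N = (8.807, -14.66). The perpendicularity gives NQ at right angles to ZN, so NQ runs at -149.0°; with |NQ| = 13.3, Q = (-2.593, -21.51). The perpendicularity gives QF at right angles to NQ, so QF runs at 121.0°; with |QF| = 27.2, F = (-16.60, 1.807). ∠QFJ = 124.6° gives FJ at 65.60° from the x-axis; with |FJ| = 24.8, J = (-6.357, 24.39). The perpendicularity gives JB at right angles to FJ, so JB runs at -24.40°; with |JB| = 25.9, B = (17.23, 13.69). JB is perpendicular to BV, so BV runs at -114.4°; with |BV| = 28.1, V = (5.621, -11.90). Then |NV| = |V − N| = 4.215.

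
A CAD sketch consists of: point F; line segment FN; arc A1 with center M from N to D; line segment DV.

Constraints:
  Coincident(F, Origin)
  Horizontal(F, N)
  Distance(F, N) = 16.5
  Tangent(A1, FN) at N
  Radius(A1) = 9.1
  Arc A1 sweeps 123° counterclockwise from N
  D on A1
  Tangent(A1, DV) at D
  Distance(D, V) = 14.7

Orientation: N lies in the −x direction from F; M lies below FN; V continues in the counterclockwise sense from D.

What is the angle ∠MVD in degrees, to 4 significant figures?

31.76°

F is at the origin; FN is horizontal with |FN| = 16.5 and N on the −x side, so N = (-16.50, 0.000). A1 meets FN tangentially, so MN is at right angles to FN, so M = N + (0, -9.1) = (-16.50, -9.100). On A1, N sits at bearing 90° from M; a 123° counterclockwise sweep puts D at bearing 213°, so D = M + 9.1·(cos 213°, sin 213°) = (-24.13, -14.06). A1 meets DV tangentially, so MD is at right angles to DV, so DV runs along (−sin 213°, cos 213°); with |DV| = 14.7, V = (-16.13, -26.38). Then cos ∠MVD = VM·VD / (|VM||VD|), giving 31.76°.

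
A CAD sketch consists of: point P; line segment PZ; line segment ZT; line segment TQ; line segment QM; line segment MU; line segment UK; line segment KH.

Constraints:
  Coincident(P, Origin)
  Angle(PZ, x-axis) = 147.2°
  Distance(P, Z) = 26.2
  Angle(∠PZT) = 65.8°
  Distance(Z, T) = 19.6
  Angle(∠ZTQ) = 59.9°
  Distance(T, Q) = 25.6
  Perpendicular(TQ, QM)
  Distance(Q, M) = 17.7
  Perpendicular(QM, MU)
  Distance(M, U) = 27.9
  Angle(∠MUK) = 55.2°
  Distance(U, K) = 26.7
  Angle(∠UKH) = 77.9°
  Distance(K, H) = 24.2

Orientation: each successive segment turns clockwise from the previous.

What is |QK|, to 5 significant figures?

13.348

P is at the origin; PZ runs at 147.2° with length 26.2, so Z = (-22.023, 14.193). ∠PZT = 65.8° gives ZT at 33.000° from the x-axis; with |ZT| = 19.6, T = (-5.5849, 24.868). ∠ZTQ = 59.9° gives TQ at -87.100° from the x-axis; with |TQ| = 25.6, Q = (-4.2897, -0.69954). TQ is perpendicular to QM, so QM runs at -177.10°; with |QM| = 17.7, M = (-21.967, -1.5950). QM is perpendicular to MU, so MU runs at 92.900°; with |MU| = 27.9, U = (-23.379, 26.269). ∠MUK = 55.2° gives UK at -31.900° from the x-axis; with |UK| = 26.7, K = (-0.71105, 12.160). Then |QK| = |K − Q| = 13.348.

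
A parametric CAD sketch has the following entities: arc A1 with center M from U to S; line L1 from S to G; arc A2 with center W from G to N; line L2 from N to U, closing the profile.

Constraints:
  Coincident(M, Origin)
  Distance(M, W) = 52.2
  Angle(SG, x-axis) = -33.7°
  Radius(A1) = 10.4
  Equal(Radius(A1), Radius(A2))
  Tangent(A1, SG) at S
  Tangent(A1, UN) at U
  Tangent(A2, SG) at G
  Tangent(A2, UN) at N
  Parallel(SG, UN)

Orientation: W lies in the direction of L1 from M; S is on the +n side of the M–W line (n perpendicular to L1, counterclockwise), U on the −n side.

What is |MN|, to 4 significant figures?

53.23

The slot axis is L1's direction at -33.7°, so u = (cos -33.7°, sin -33.7°) = (0.8320, -0.5548) and n = (−sin -33.7°, cos -33.7°) = (0.5548, 0.8320). M is at the origin and W lies 52.2 along u from M, so W = 52.2·u = (43.43, -28.96). Tangency of A1 to both parallel lines with radius 10.4 puts S and U at M ± 10.4·n: S = (5.770, 8.652), U = (-5.770, -8.652). Equal radii place G and N the same way about W: G = W + 10.4·n = (49.20, -20.31), N = W − 10.4·n = (37.66, -37.62). Then |MN| = |N − M| = 53.23.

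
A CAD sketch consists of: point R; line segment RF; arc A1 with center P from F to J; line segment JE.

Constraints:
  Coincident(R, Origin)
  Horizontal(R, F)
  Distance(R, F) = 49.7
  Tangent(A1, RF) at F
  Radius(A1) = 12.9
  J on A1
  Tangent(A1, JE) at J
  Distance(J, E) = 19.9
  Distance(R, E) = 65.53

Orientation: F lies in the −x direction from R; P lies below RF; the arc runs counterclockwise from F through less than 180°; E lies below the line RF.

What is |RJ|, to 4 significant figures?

64.19

R is at the origin; RF is horizontal with |RF| = 49.7 and F on the −x side, so F = (-49.70, 0.000). Tangency of A1 to RF means the radius PF is perpendicular to RF, so P = F + (0, -12.9) = (-49.70, -12.90). Since PJ ⟂ JE (tangency), |PE| = √(12.9² + 19.9²) = 23.72 regardless of where J sits on A1. So E lies on both circle(R, 65.53) and circle(P, 23.72); the below-RF intersection is E = (-54.70, -36.08). J is the foot of the tangent from E: J = (-61.76, -17.48).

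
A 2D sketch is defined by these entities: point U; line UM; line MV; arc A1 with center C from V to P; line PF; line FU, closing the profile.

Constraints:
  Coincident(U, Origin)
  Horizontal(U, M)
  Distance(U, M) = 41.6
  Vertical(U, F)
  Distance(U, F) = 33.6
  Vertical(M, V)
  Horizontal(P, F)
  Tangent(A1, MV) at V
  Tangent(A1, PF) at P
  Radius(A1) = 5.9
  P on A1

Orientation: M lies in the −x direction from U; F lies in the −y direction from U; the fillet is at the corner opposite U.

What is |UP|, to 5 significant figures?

49.025

U is at the origin; UM is horizontal with |UM| = 41.6 and M on the −x side, so M = (-41.600, 0.0000). UF is vertical with |UF| = 33.6 and F on the −y side, so F = (0.0000, -33.600). The virtual corner opposite U is at (-41.600, -33.600). Tangency of A1 to MV means the radius CV is perpendicular to MV and since A1 is tangent to PF there, CP ⟂ PF, with radius 5.9, so the center C sits 5.9 in from both sides at C = (-35.700, -27.700). That places the tangent points at V = (-41.600, -27.700) on MV and P = (-35.700, -33.600) on PF. Then |UP| = |P − U| = 49.025.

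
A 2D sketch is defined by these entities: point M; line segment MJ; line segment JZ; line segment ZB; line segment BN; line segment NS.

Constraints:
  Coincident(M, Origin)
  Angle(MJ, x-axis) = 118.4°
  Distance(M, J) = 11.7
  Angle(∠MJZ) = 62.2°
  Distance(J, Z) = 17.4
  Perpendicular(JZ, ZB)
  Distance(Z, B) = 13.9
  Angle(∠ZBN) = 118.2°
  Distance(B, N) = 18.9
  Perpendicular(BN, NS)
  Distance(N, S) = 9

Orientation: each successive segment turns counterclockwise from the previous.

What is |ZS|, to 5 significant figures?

25.675

∠ZBN = 118.2° gives BN at 28.000° from the x-axis; with |BN| = 18.9, N = (12.994, -3.0267). BN is perpendicular to NS, so NS runs at 118.00°; with |NS| = 9.0, S = (8.7688, 4.9198). Then |ZS| = |S − Z| = 25.675.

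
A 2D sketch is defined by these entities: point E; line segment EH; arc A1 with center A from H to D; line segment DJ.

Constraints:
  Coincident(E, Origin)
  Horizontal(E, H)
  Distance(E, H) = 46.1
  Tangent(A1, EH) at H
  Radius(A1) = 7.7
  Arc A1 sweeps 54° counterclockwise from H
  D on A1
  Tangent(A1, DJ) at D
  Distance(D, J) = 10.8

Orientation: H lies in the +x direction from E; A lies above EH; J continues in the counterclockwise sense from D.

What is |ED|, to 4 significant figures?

52.43

E is at the origin; EH is horizontal with |EH| = 46.1 and H on the +x side, so H = (46.10, 0.000). The tangent condition forces AH to be normal to EH, so A = H + (0, 7.7) = (46.10, 7.700). On A1, H sits at bearing -90° from A; a 54° counterclockwise sweep puts D at bearing -36°, so D = A + 7.7·(cos -36°, sin -36°) = (52.33, 3.174). Then |ED| = |D − E| = 52.43.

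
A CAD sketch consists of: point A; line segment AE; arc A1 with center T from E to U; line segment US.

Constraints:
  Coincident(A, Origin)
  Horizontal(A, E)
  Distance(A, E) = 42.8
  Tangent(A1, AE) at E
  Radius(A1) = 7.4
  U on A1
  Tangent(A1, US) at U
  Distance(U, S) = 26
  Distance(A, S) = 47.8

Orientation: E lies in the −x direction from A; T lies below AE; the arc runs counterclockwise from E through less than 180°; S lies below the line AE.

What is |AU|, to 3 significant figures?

50.3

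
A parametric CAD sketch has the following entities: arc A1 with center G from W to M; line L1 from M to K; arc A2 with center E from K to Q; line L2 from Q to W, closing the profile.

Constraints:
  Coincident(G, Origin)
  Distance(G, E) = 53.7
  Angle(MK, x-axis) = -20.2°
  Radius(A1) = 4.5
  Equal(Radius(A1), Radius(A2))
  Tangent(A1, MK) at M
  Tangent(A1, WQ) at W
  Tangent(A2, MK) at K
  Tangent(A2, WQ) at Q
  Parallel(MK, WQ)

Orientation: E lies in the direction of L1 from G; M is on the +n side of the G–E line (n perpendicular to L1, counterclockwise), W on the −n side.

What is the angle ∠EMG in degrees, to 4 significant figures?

85.21°

The slot axis is L1's direction at -20.2°, so u = (cos -20.2°, sin -20.2°) = (0.9385, -0.3453) and n = (−sin -20.2°, cos -20.2°) = (0.3453, 0.9385). G is at the origin and E lies 53.7 along u from G, so E = 53.7·u = (50.40, -18.54). Tangency of A1 to both parallel lines with radius 4.5 puts M and W at G ± 4.5·n: M = (1.554, 4.223), W = (-1.554, -4.223). Then cos ∠EMG = ME·MG / (|ME||MG|), giving 85.21°.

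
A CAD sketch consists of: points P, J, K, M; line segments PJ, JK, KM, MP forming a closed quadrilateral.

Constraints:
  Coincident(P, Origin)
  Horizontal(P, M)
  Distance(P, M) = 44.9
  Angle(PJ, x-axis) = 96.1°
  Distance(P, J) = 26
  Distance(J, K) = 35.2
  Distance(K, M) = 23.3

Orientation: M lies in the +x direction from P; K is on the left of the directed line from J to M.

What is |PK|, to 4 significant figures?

37.20

Checks: |JK| = 35.20 ✓; |KM| = 23.30 ✓.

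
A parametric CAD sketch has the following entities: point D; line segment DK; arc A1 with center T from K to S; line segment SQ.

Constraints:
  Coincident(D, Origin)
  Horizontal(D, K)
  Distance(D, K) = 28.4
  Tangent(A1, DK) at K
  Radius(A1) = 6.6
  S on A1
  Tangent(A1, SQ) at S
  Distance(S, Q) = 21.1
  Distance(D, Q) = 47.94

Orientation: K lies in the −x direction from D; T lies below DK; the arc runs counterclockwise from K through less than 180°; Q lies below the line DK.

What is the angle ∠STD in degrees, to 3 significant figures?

149°

Checks: |TS| = 6.600 ✓; ∠(TS, SQ) = 90.00° ✓; |SQ| = 21.10 ✓; |DQ| = 47.94 ✓.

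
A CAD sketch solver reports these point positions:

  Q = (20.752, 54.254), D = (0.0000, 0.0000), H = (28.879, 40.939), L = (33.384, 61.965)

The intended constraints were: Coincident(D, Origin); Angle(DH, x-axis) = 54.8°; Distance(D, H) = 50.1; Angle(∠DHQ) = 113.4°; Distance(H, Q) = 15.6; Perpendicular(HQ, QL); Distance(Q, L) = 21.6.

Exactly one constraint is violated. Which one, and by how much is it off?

Distance(Q, L) = 21.6 — off by 6.80.

D = (0.00, 0.00) ✓; DH at 54.80° ✓; |DH| = 50.10 ✓; ∠DHQ = 113.4° ✓; |HQ| = 15.60 ✓; ∠(HQ, QL) = 90.00° ✓; |QL| = 14.80 ✗.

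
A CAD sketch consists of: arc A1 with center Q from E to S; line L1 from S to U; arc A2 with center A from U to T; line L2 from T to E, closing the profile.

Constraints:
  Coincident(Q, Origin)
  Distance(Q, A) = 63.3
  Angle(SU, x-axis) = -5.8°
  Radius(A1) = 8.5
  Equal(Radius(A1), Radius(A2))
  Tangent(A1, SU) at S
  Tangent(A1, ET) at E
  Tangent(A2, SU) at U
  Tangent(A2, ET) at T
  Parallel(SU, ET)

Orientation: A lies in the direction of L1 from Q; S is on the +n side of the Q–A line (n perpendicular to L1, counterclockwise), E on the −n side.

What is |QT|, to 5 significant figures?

63.868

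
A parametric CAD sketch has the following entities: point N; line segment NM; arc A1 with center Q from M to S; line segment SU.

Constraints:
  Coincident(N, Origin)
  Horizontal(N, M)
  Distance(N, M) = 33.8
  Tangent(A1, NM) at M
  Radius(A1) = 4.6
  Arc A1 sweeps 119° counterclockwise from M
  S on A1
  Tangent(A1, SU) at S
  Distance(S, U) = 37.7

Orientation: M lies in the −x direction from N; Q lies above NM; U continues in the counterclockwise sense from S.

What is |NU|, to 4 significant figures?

62.40

On A1, M sits at bearing -90° from Q; a 119° counterclockwise sweep puts S at bearing 29°, so S = Q + 4.6·(cos 29°, sin 29°) = (-29.78, 6.830). Tangency of A1 to SU means the radius QS is perpendicular to SU, so SU runs along (−sin 29°, cos 29°); with |SU| = 37.7, U = (-48.05, 39.80). Then |NU| = |U − N| = 62.40.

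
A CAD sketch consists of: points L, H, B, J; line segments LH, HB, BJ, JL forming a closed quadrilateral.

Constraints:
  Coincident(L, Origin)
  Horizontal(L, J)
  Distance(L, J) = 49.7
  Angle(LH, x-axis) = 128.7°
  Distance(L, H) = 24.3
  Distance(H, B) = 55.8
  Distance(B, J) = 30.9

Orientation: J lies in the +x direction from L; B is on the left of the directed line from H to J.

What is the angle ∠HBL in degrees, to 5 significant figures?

25.793°

L is at the origin; L and J share the same y with |LJ| = 49.7 and J in +x, so J = (49.7, 0). LH runs at 128.7° with |LH| = 24.3, so H = (-15.193, 18.964). B is determined by |HB| = 55.8 and |BJ| = 30.9 together: it lies at the intersection of circle(H, 55.8) and circle(J, 30.9). With |HJ| = 67.608, the foot of the radical line on HJ is 49.770 from H and the perpendicular offset is √(55.8² − 49.770²) = 25.231. Taking the left-of-HJ solution: B = (39.656, 29.222).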